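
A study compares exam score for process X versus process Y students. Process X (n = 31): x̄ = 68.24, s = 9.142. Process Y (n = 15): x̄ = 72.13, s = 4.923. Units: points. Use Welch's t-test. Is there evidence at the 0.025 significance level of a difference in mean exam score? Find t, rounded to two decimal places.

-1.87

Let group 1 = process X, group 2 = process Y. H0: μ_1 = μ_2; H1: μ_1 ≠ μ_2 (Welch's two-sample t-test, two-sided).
t = (x̄_1 − x̄_2)/√(s_1²/n_1 + s_2²/n_2) = (68.24 − 72.13)/√(9.142²/31 + 4.923²/15) = -1.87
Welch–Satterthwaite df ≈ 43.36
Two-sided p-value ≈ 0.068
Since p ≈ 0.068 > α = 0.025, fail to reject H0; the evidence is not statistically significant.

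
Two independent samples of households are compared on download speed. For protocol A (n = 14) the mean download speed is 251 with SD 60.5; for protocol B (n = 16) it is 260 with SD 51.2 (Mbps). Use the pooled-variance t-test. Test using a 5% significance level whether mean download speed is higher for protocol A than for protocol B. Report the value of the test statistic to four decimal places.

-0.4414

Let group 1 = protocol A, group 2 = protocol B. H0: μ_1 = μ_2; H1: μ_1 > μ_2 (two-sample pooled-variance t-test, right-tailed).
s_p² = [(14−1)·60.5² + (16−1)·51.2²]/(14+16−2) = 3103.74
t = (251 − 260)/√[3103.74·(1/14 + 1/16)] = -0.4414
df = n₁ + n₂ − 2 = 28
p-value = P(T ≥ -0.4414) ≈ 0.669
Since p ≈ 0.669 > α = 0.05, fail to reject H0; the evidence is not statistically significant.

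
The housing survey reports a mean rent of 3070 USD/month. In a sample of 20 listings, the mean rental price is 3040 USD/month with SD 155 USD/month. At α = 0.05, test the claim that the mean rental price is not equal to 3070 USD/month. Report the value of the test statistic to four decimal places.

-0.8656

H0: μ = 3070; H1: μ ≠ 3070 (one-sample t-test, two-sided).
t = (x̄ − μ₀)/(s/√n) = (3040 − 3070)/(155/√20) = -0.8656
df = n − 1 = 19
Two-sided p-value ≈ 0.3975
Since p ≈ 0.3975 > α = 0.05, fail to reject H0; the data do not provide sufficient evidence against H0.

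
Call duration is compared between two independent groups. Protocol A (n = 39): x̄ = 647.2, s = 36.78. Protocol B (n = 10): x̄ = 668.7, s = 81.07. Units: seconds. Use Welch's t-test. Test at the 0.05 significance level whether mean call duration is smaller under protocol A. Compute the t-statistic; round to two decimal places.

-0.82

Let group 1 = protocol A, group 2 = protocol B. H0: μ_1 = μ_2; H1: μ_1 < μ_2 (Welch's two-sample t-test, left-tailed).
t = (x̄_1 − x̄_2)/√(s_1²/n_1 + s_2²/n_2) = (647.2 − 668.7)/√(36.78²/39 + 81.07²/10) = -0.82
Welch–Satterthwaite df ≈ 9.97
p-value = P(T ≤ -0.82) ≈ 0.2164
Since p ≈ 0.2164 > α = 0.05, fail to reject H0; the evidence is not statistically significant.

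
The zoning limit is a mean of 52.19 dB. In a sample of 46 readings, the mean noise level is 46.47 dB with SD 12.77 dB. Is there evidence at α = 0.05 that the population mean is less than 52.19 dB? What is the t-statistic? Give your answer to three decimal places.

-3.038

H0: μ = 52.19; H1: μ < 52.19 (one-sample t-test, left-tailed).
t = (x̄ − μ₀)/(s/√n) = (46.47 − 52.19)/(12.77/√46) = -3.038
df = n − 1 = 45
p-value = P(T ≤ -3.038) ≈ 0.0020
Since p ≈ 0.0020 < α = 0.05, reject H0; the evidence is statistically significant.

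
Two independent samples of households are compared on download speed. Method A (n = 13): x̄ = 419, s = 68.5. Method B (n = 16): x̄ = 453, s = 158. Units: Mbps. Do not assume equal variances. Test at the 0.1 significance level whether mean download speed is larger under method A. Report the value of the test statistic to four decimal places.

Let group 1 = method A, group 2 = method B. H0: μ_1 = μ_2; H1: μ_1 > μ_2 (Welch's two-sample t-test, right-tailed).
t = (x̄_1 − x̄_2)/√(s_1²/n_1 + s_2²/n_2) = (419 − 453)/√(68.5²/13 + 158²/16) = -0.7757
Welch–Satterthwaite df ≈ 21.32
p-value = P(T ≥ -0.7757) ≈ 0.777
Since p ≈ 0.777 > α = 0.1, fail to reject H0; the data do not provide sufficient evidence against H0.

-0.7757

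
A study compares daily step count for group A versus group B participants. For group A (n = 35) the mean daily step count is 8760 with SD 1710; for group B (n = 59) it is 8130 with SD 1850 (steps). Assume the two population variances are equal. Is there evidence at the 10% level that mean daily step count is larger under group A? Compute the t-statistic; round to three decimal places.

Let group 1 = group A, group 2 = group B. H0: μ_1 = μ_2; H1: μ_1 > μ_2 (two-sample pooled-variance t-test, right-tailed).
s_p² = [(35−1)·1710² + (59−1)·1850²]/(35+59−2) = 3238310
t = (8760 − 8130)/√[3238310·(1/35 + 1/59)] = 1.641
df = n₁ + n₂ − 2 = 92
p-value = P(T ≥ 1.641) ≈ 0.0521
Since p ≈ 0.0521 < α = 0.1, reject H0; the evidence is statistically significant.

1.641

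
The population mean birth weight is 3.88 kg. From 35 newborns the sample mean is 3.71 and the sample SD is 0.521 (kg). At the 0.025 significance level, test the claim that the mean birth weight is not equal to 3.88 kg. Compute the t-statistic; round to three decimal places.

-1.930

H0: μ = 3.88; H1: μ ≠ 3.88 (one-sample t-test, two-sided).
t = (x̄ − μ₀)/(s/√n) = (3.71 − 3.88)/(0.521/√35) = -1.930
df = n − 1 = 34
Two-sided p-value ≈ 0.062
Since p ≈ 0.062 > α = 0.025, fail to reject H0; the evidence is not statistically significant.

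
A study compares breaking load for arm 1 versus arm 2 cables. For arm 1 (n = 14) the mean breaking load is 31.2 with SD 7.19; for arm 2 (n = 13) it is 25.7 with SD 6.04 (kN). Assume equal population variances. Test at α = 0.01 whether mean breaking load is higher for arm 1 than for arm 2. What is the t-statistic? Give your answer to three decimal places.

2.143

Let group 1 = arm 1, group 2 = arm 2. H0: μ_1 = μ_2; H1: μ_1 > μ_2 (two-sample pooled-variance t-test, right-tailed).
s_p² = [(14−1)·7.19² + (13−1)·6.04²]/(14+13−2) = 44.3931
t = (31.2 − 25.7)/√[44.3931·(1/14 + 1/13)] = 2.143
df = n₁ + n₂ − 2 = 25
p-value = P(T ≥ 2.143) ≈ 0.021
Since p ≈ 0.021 > α = 0.01, fail to reject H0; the evidence is not statistically significant.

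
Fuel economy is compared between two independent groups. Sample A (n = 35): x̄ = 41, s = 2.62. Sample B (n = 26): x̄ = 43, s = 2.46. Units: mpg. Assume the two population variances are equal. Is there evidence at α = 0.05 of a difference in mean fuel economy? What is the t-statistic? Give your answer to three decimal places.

Let group 1 = sample A, group 2 = sample B. H0: μ_1 = μ_2; H1: μ_1 ≠ μ_2 (two-sample pooled-variance t-test, two-sided).
s_p² = [(35−1)·2.62² + (26−1)·2.46²]/(35+26−2) = 6.51999
t = (41 − 43)/√[6.51999·(1/35 + 1/26)] = -3.025
df = n₁ + n₂ − 2 = 59
Two-sided p-value ≈ 0.0037
Since p ≈ 0.0037 < α = 0.05, reject H0; the evidence is statistically significant.

-3.025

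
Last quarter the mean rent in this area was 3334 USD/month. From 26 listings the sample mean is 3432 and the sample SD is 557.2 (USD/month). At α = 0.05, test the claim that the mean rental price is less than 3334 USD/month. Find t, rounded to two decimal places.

H0: μ = 3334; H1: μ < 3334 (one-sample t-test, left-tailed).
t = (x̄ − μ₀)/(s/√n) = (3432 − 3334)/(557.2/√26) = 0.90
df = n − 1 = 25
p-value = P(T ≤ 0.90) ≈ 0.811
Since p ≈ 0.811 > α = 0.05, fail to reject H0; the data do not provide sufficient evidence against H0.

0.90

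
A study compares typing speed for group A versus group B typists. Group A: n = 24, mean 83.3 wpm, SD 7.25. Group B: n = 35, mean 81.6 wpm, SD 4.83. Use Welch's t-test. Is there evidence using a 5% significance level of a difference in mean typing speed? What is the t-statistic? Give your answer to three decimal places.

Let group 1 = group A, group 2 = group B. H0: μ_1 = μ_2; H1: μ_1 ≠ μ_2 (Welch's two-sample t-test, two-sided).
t = (x̄_1 − x̄_2)/√(s_1²/n_1 + s_2²/n_2) = (83.3 − 81.6)/√(7.25²/24 + 4.83²/35) = 1.006
Welch–Satterthwaite df ≈ 36.82
Two-sided p-value ≈ 0.3211
Since p ≈ 0.3211 > α = 0.05, fail to reject H0; the data do not provide sufficient evidence against H0.

1.006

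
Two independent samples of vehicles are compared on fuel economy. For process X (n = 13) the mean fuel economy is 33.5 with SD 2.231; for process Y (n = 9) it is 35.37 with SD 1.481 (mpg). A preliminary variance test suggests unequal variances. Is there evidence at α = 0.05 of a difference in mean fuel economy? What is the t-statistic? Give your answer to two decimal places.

-2.36

Let group 1 = process X, group 2 = process Y. H0: μ_1 = μ_2; H1: μ_1 ≠ μ_2 (Welch's two-sample t-test, two-sided).
t = (x̄_1 − x̄_2)/√(s_1²/n_1 + s_2²/n_2) = (33.5 − 35.37)/√(2.231²/13 + 1.481²/9) = -2.36
Welch–Satterthwaite df ≈ 19.99
Two-sided p-value ≈ 0.0284
Since p ≈ 0.0284 < α = 0.05, reject H0; the data support H1.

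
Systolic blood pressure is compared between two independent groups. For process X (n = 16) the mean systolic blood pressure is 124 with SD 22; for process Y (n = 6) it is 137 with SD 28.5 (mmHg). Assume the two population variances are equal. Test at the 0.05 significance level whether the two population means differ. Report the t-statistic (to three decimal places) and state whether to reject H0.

Let group 1 = process X, group 2 = process Y. H0: μ_1 = μ_2; H1: μ_1 ≠ μ_2 (two-sample pooled-variance t-test, two-sided).
s_p² = [(16−1)·22² + (6−1)·28.5²]/(16+6−2) = 566.062
t = (124 − 137)/√[566.062·(1/16 + 1/6)] = -1.141
df = n₁ + n₂ − 2 = 20
Two-sided p-value ≈ 0.2672
Since p ≈ 0.2672 > α = 0.05, fail to reject H0; the data do not provide sufficient evidence against H0.

t = -1.141; fail to reject H0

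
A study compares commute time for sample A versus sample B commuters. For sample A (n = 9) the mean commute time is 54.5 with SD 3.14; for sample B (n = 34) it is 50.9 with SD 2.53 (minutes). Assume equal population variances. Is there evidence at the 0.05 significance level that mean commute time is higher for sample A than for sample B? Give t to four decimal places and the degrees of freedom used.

Let group 1 = sample A, group 2 = sample B. H0: μ_1 = μ_2; H1: μ_1 > μ_2 (two-sample pooled-variance t-test, right-tailed).
s_p² = [(9−1)·3.14² + (34−1)·2.53²]/(9+34−2) = 7.07577
t = (54.5 − 50.9)/√[7.07577·(1/9 + 1/34)] = 3.6103
df = n₁ + n₂ − 2 = 41
p-value = P(T ≥ 3.6103) ≈ 0.000
Since p ≈ 0.000 < α = 0.05, reject H0; the data support H1.

t = 3.6103, df = 41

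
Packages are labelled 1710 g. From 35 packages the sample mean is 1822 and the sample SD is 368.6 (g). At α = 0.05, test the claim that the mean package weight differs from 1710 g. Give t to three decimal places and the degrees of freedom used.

H0: μ = 1710; H1: μ ≠ 1710 (one-sample t-test, two-sided).
t = (x̄ − μ₀)/(s/√n) = (1822 − 1710)/(368.6/√35) = 1.798
df = n − 1 = 34
Two-sided p-value ≈ 0.081
Since p ≈ 0.081 > α = 0.05, fail to reject H0; the data do not provide sufficient evidence against H0.

t = 1.798, df = 34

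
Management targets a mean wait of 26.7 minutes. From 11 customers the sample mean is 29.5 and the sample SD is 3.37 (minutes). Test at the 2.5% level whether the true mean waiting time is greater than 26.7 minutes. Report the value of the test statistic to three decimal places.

2.756

H0: μ = 26.7; H1: μ > 26.7 (one-sample t-test, right-tailed).
t = (x̄ − μ₀)/(s/√n) = (29.5 − 26.7)/(3.37/√11) = 2.756
df = n − 1 = 10
p-value = P(T ≥ 2.756) ≈ 0.010
Since p ≈ 0.010 < α = 0.025, reject H0; the evidence is statistically significant.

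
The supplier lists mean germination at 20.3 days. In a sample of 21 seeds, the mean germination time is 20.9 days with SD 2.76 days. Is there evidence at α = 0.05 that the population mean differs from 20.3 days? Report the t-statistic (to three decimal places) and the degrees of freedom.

t = 0.996, df = 20

H0: μ = 20.3; H1: μ ≠ 20.3 (one-sample t-test, two-sided).
t = (x̄ − μ₀)/(s/√n) = (20.9 − 20.3)/(2.76/√21) = 0.996
df = n − 1 = 20
Two-sided p-value ≈ 0.3310
Since p ≈ 0.3310 > α = 0.05, fail to reject H0; the data do not provide sufficient evidence against H0.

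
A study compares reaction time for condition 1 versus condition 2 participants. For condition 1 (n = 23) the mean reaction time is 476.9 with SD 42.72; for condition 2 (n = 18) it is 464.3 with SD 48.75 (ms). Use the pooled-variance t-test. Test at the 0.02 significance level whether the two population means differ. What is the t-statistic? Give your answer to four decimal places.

Let group 1 = condition 1, group 2 = condition 2. H0: μ_1 = μ_2; H1: μ_1 ≠ μ_2 (two-sample pooled-variance t-test, two-sided).
s_p² = [(23−1)·42.72² + (18−1)·48.75²]/(23+18−2) = 2065.42
t = (476.9 − 464.3)/√[2065.42·(1/23 + 1/18)] = 0.8810
df = n₁ + n₂ − 2 = 39
Two-sided p-value ≈ 0.384
Since p ≈ 0.384 > α = 0.02, fail to reject H0; the evidence is not statistically significant.

0.8810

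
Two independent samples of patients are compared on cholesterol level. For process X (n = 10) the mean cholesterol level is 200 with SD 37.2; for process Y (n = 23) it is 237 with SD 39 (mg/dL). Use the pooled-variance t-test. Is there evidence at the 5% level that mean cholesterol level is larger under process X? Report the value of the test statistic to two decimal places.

Let group 1 = process X, group 2 = process Y. H0: μ_1 = μ_2; H1: μ_1 > μ_2 (two-sample pooled-variance t-test, right-tailed).
s_p² = [(10−1)·37.2² + (23−1)·39²]/(10+23−2) = 1481.18
t = (200 − 237)/√[1481.18·(1/10 + 1/23)] = -2.54
df = n₁ + n₂ − 2 = 31
p-value = P(T ≥ -2.54) ≈ 0.992
Since p ≈ 0.992 > α = 0.05, fail to reject H0; the data do not provide sufficient evidence against H0.

-2.54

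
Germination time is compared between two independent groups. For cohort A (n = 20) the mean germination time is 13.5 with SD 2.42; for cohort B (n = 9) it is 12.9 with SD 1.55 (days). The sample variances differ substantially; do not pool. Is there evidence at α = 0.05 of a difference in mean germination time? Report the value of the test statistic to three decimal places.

Let group 1 = cohort A, group 2 = cohort B. H0: μ_1 = μ_2; H1: μ_1 ≠ μ_2 (Welch's two-sample t-test, two-sided).
t = (x̄_1 − x̄_2)/√(s_1²/n_1 + s_2²/n_2) = (13.5 − 12.9)/√(2.42²/20 + 1.55²/9) = 0.802
Welch–Satterthwaite df ≈ 23.35
Two-sided p-value ≈ 0.4307
Since p ≈ 0.4307 > α = 0.05, fail to reject H0; the data do not provide sufficient evidence against H0.

0.802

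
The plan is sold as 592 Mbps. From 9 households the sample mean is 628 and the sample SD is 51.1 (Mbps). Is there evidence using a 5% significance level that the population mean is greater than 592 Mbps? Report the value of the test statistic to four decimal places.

2.1135

H0: μ = 592; H1: μ > 592 (one-sample t-test, right-tailed).
t = (x̄ − μ₀)/(s/√n) = (628 − 592)/(51.1/√9) = 2.1135
df = n − 1 = 8
p-value = P(T ≥ 2.1135) ≈ 0.034
Since p ≈ 0.034 < α = 0.05, reject H0; the evidence is statistically significant.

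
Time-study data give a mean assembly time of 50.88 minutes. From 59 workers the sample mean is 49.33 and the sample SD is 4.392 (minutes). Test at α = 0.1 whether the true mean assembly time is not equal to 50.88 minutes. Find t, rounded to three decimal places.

H0: μ = 50.88; H1: μ ≠ 50.88 (one-sample t-test, two-sided).
t = (x̄ − μ₀)/(s/√n) = (49.33 − 50.88)/(4.392/√59) = -2.711
df = n − 1 = 58
Two-sided p-value ≈ 0.0088
Since p ≈ 0.0088 < α = 0.1, reject H0; the evidence is statistically significant.

-2.711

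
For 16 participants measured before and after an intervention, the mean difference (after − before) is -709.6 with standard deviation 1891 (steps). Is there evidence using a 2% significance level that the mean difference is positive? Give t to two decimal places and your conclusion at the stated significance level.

H0: μ_d = 0; H1: μ_d > 0 (paired t-test on the differences, right-tailed).
t = d̄/(s_d/√n) = -709.6/(1891/√16) = -1.50
df = n − 1 = 15
p-value = P(T ≥ -1.50) ≈ 0.923
Since p ≈ 0.923 > α = 0.02, fail to reject H0; the data do not provide sufficient evidence against H0.

t = -1.50; fail to reject H0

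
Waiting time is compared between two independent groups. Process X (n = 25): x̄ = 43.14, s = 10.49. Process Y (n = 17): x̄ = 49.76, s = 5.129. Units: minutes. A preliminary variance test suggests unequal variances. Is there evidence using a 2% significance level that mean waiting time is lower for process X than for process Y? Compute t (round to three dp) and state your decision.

t = -2.714; reject H0

Let group 1 = process X, group 2 = process Y. H0: μ_1 = μ_2; H1: μ_1 < μ_2 (Welch's two-sample t-test, left-tailed).
t = (x̄_1 − x̄_2)/√(s_1²/n_1 + s_2²/n_2) = (43.14 − 49.76)/√(10.49²/25 + 5.129²/17) = -2.714
Welch–Satterthwaite df ≈ 36.98
p-value = P(T ≤ -2.714) ≈ 0.0050
Since p ≈ 0.0050 < α = 0.02, reject H0; the evidence is statistically significant.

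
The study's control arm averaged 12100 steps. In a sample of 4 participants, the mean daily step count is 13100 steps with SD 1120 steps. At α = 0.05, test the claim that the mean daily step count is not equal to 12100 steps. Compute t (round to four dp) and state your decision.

H0: μ = 12100; H1: μ ≠ 12100 (one-sample t-test, two-sided).
t = (x̄ − μ₀)/(s/√n) = (13100 − 12100)/(1120/√4) = 1.7857
df = n − 1 = 3
Two-sided p-value ≈ 0.1721
Since p ≈ 0.1721 > α = 0.05, fail to reject H0; the evidence is not statistically significant.

t = 1.7857; fail to reject H0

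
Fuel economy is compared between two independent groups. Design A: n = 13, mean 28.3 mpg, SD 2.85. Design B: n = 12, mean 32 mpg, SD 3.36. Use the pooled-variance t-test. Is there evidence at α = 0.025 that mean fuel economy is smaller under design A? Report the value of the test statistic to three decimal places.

Let group 1 = design A, group 2 = design B. H0: μ_1 = μ_2; H1: μ_1 < μ_2 (two-sample pooled-variance t-test, left-tailed).
s_p² = [(13−1)·2.85² + (12−1)·3.36²]/(13+12−2) = 9.6372
t = (28.3 − 32)/√[9.6372·(1/13 + 1/12)] = -2.977
df = n₁ + n₂ − 2 = 23
p-value = P(T ≤ -2.977) ≈ 0.003
Since p ≈ 0.003 < α = 0.025, reject H0; the data support H1.

-2.977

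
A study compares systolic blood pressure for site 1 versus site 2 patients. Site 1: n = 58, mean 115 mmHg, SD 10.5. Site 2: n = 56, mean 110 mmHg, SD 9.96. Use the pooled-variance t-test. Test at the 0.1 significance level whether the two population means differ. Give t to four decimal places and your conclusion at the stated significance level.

Let group 1 = site 1, group 2 = site 2. H0: μ_1 = μ_2; H1: μ_1 ≠ μ_2 (two-sample pooled-variance t-test, two-sided).
s_p² = [(58−1)·10.5² + (56−1)·9.96²]/(58+56−2) = 104.824
t = (115 − 110)/√[104.824·(1/58 + 1/56)] = 2.6067
df = n₁ + n₂ − 2 = 112
Two-sided p-value ≈ 0.010
Since p ≈ 0.010 < α = 0.1, reject H0; the evidence is statistically significant.

t = 2.6067; reject H0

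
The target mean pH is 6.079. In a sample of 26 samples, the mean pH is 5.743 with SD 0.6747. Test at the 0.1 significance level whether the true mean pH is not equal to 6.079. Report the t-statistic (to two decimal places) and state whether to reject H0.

H0: μ = 6.079; H1: μ ≠ 6.079 (one-sample t-test, two-sided).
t = (x̄ − μ₀)/(s/√n) = (5.743 − 6.079)/(0.6747/√26) = -2.54
df = n − 1 = 25
Two-sided p-value ≈ 0.0177
Since p ≈ 0.0177 < α = 0.1, reject H0; the evidence is statistically significant.

t = -2.54; reject H0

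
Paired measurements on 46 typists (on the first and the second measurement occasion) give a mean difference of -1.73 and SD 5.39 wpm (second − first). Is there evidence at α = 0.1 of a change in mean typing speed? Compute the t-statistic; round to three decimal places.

-2.177

H0: μ_d = 0; H1: μ_d ≠ 0 (paired t-test on the differences, two-sided).
t = d̄/(s_d/√n) = -1.73/(5.39/√46) = -2.177
df = n − 1 = 45
Two-sided p-value ≈ 0.0348
Since p ≈ 0.0348 < α = 0.1, reject H0; the evidence is statistically significant.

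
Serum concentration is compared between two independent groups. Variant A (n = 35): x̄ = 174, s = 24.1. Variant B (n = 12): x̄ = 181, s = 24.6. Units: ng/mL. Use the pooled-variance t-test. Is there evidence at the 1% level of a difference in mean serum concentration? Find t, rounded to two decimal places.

Let group 1 = variant A, group 2 = variant B. H0: μ_1 = μ_2; H1: μ_1 ≠ μ_2 (two-sample pooled-variance t-test, two-sided).
s_p² = [(35−1)·24.1² + (12−1)·24.6²]/(35+12−2) = 586.762
t = (174 − 181)/√[586.762·(1/35 + 1/12)] = -0.86
df = n₁ + n₂ − 2 = 45
Two-sided p-value ≈ 0.3922
Since p ≈ 0.3922 > α = 0.01, fail to reject H0; the data do not provide sufficient evidence against H0.

-0.86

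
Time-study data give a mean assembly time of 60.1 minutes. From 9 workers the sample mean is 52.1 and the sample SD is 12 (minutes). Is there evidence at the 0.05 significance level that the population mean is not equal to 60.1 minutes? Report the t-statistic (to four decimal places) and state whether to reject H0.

H0: μ = 60.1; H1: μ ≠ 60.1 (one-sample t-test, two-sided).
t = (x̄ − μ₀)/(s/√n) = (52.1 − 60.1)/(12/√9) = -2.0000
df = n − 1 = 8
Two-sided p-value ≈ 0.0805
Since p ≈ 0.0805 > α = 0.05, fail to reject H0; the data do not provide sufficient evidence against H0.

t = -2.0000; fail to reject H0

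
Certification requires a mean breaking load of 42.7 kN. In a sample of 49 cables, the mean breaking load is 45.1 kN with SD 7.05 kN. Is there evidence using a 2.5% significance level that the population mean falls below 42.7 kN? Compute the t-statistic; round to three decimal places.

H0: μ = 42.7; H1: μ < 42.7 (one-sample t-test, left-tailed).
t = (x̄ − μ₀)/(s/√n) = (45.1 − 42.7)/(7.05/√49) = 2.383
df = n − 1 = 48
p-value = P(T ≤ 2.383) ≈ 0.989
Since p ≈ 0.989 > α = 0.025, fail to reject H0; the evidence is not statistically significant.

2.383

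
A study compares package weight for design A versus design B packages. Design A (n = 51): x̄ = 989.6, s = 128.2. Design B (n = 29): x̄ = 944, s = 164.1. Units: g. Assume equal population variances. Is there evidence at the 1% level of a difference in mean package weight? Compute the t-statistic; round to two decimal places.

1.38

Let group 1 = design A, group 2 = design B. H0: μ_1 = μ_2; H1: μ_1 ≠ μ_2 (two-sample pooled-variance t-test, two-sided).
s_p² = [(51−1)·128.2² + (29−1)·164.1²]/(51+29−2) = 20202.2
t = (989.6 − 944)/√[20202.2·(1/51 + 1/29)] = 1.38
df = n₁ + n₂ − 2 = 78
Two-sided p-value ≈ 0.172
Since p ≈ 0.172 > α = 0.01, fail to reject H0; the evidence is not statistically significant.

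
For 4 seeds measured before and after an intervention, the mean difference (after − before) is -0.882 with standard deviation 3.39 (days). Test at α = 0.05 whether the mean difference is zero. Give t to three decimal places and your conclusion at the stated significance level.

H0: μ_d = 0; H1: μ_d ≠ 0 (paired t-test on the differences, two-sided).
t = d̄/(s_d/√n) = -0.882/(3.39/√4) = -0.520
df = n − 1 = 3
Two-sided p-value ≈ 0.6388
Since p ≈ 0.6388 > α = 0.05, fail to reject H0; the data do not provide sufficient evidence against H0.

t = -0.520; fail to reject H0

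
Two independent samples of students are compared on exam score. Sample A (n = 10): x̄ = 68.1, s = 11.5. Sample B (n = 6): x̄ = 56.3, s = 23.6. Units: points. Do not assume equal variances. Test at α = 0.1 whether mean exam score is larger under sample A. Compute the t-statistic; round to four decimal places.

1.1458

Let group 1 = sample A, group 2 = sample B. H0: μ_1 = μ_2; H1: μ_1 > μ_2 (Welch's two-sample t-test, right-tailed).
t = (x̄_1 − x̄_2)/√(s_1²/n_1 + s_2²/n_2) = (68.1 − 56.3)/√(11.5²/10 + 23.6²/6) = 1.1458
Welch–Satterthwaite df ≈ 6.45
p-value = P(T ≥ 1.1458) ≈ 0.1463
Since p ≈ 0.1463 > α = 0.1, fail to reject H0; the evidence is not statistically significant.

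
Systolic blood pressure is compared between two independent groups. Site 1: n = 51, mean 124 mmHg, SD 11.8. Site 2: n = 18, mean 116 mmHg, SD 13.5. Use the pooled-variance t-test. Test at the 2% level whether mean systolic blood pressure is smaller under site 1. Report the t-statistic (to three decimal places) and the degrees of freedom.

t = 2.381, df = 67

Let group 1 = site 1, group 2 = site 2. H0: μ_1 = μ_2; H1: μ_1 < μ_2 (two-sample pooled-variance t-test, left-tailed).
s_p² = [(51−1)·11.8² + (18−1)·13.5²]/(51+18−2) = 150.153
t = (124 − 116)/√[150.153·(1/51 + 1/18)] = 2.381
df = n₁ + n₂ − 2 = 67
p-value = P(T ≤ 2.381) ≈ 0.9900
Since p ≈ 0.9900 > α = 0.02, fail to reject H0; the evidence is not statistically significant.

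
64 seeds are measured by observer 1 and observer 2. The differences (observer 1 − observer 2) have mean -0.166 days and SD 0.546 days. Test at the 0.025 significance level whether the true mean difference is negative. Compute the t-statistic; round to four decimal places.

H0: μ_d = 0; H1: μ_d < 0 (paired t-test on the differences, left-tailed).
t = d̄/(s_d/√n) = -0.166/(0.546/√64) = -2.4322
df = n − 1 = 63
p-value = P(T ≤ -2.4322) ≈ 0.009
Since p ≈ 0.009 < α = 0.025, reject H0; the data support H1.

-2.4322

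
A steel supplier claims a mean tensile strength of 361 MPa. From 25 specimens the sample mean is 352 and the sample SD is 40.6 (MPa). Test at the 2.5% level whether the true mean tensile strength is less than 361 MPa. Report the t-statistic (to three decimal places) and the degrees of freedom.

t = -1.108, df = 24

H0: μ = 361; H1: μ < 361 (one-sample t-test, left-tailed).
t = (x̄ − μ₀)/(s/√n) = (352 − 361)/(40.6/√25) = -1.108
df = n − 1 = 24
p-value = P(T ≤ -1.108) ≈ 0.139
Since p ≈ 0.139 > α = 0.025, fail to reject H0; the evidence is not statistically significant.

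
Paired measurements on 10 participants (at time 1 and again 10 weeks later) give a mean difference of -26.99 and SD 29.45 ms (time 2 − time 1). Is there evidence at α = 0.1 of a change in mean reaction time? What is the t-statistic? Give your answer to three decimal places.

H0: μ_d = 0; H1: μ_d ≠ 0 (paired t-test on the differences, two-sided).
t = d̄/(s_d/√n) = -26.99/(29.45/√10) = -2.898
df = n − 1 = 9
Two-sided p-value ≈ 0.018
Since p ≈ 0.018 < α = 0.1, reject H0; the evidence is statistically significant.

-2.898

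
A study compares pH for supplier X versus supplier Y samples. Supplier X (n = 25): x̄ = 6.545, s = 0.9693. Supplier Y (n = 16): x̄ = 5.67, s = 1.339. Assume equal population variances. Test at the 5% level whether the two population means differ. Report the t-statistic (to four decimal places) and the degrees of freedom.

Let group 1 = supplier X, group 2 = supplier Y. H0: μ_1 = μ_2; H1: μ_1 ≠ μ_2 (two-sample pooled-variance t-test, two-sided).
s_p² = [(25−1)·0.9693² + (16−1)·1.339²]/(25+16−2) = 1.26776
t = (6.545 − 5.67)/√[1.26776·(1/25 + 1/16)] = 2.4273
df = n₁ + n₂ − 2 = 39
Two-sided p-value ≈ 0.0199
Since p ≈ 0.0199 < α = 0.05, reject H0; the evidence is statistically significant.

t = 2.4273, df = 39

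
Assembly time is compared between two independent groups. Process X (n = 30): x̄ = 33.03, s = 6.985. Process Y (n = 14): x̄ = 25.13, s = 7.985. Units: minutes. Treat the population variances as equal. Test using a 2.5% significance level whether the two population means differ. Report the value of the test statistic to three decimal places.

Let group 1 = process X, group 2 = process Y. H0: μ_1 = μ_2; H1: μ_1 ≠ μ_2 (two-sample pooled-variance t-test, two-sided).
s_p² = [(30−1)·6.985² + (14−1)·7.985²]/(30+14−2) = 53.4238
t = (33.03 − 25.13)/√[53.4238·(1/30 + 1/14)] = 3.339
df = n₁ + n₂ − 2 = 42
Two-sided p-value ≈ 0.0018
Since p ≈ 0.0018 < α = 0.025, reject H0; the evidence is statistically significant.

3.339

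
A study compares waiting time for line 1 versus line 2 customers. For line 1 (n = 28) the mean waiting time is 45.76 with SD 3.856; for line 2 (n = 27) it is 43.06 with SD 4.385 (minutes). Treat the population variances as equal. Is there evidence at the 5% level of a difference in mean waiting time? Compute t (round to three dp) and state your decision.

t = 2.427; reject H0

Let group 1 = line 1, group 2 = line 2. H0: μ_1 = μ_2; H1: μ_1 ≠ μ_2 (two-sample pooled-variance t-test, two-sided).
s_p² = [(28−1)·3.856² + (27−1)·4.385²]/(28+27−2) = 17.0074
t = (45.76 − 43.06)/√[17.0074·(1/28 + 1/27)] = 2.427
df = n₁ + n₂ − 2 = 53
Two-sided p-value ≈ 0.0186
Since p ≈ 0.0186 < α = 0.05, reject H0; the data support H1.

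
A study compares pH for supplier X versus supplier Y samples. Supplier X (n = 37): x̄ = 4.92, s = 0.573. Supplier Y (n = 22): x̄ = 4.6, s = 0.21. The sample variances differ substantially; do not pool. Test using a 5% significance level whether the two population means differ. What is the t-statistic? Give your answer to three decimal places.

3.068

Let group 1 = supplier X, group 2 = supplier Y. H0: μ_1 = μ_2; H1: μ_1 ≠ μ_2 (Welch's two-sample t-test, two-sided).
t = (x̄_1 − x̄_2)/√(s_1²/n_1 + s_2²/n_2) = (4.92 − 4.6)/√(0.573²/37 + 0.21²/22) = 3.068
Welch–Satterthwaite df ≈ 49.75
Two-sided p-value ≈ 0.0035
Since p ≈ 0.0035 < α = 0.05, reject H0; the evidence is statistically significant.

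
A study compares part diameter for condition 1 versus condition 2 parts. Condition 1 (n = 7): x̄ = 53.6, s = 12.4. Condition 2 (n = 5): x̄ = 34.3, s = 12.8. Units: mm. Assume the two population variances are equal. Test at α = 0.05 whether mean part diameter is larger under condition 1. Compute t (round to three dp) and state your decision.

Let group 1 = condition 1, group 2 = condition 2. H0: μ_1 = μ_2; H1: μ_1 > μ_2 (two-sample pooled-variance t-test, right-tailed).
s_p² = [(7−1)·12.4² + (5−1)·12.8²]/(7+5−2) = 157.792
t = (53.6 − 34.3)/√[157.792·(1/7 + 1/5)] = 2.624
df = n₁ + n₂ − 2 = 10
p-value = P(T ≥ 2.624) ≈ 0.013
Since p ≈ 0.013 < α = 0.05, reject H0; the data support H1.

t = 2.624; reject H0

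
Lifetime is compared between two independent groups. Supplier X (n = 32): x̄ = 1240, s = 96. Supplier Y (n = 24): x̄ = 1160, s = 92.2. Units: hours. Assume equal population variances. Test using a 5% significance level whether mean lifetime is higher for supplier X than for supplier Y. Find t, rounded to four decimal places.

Let group 1 = supplier X, group 2 = supplier Y. H0: μ_1 = μ_2; H1: μ_1 > μ_2 (two-sample pooled-variance t-test, right-tailed).
s_p² = [(32−1)·96² + (24−1)·92.2²]/(32+24−2) = 8911.39
t = (1240 − 1160)/√[8911.39·(1/32 + 1/24)] = 3.1384
df = n₁ + n₂ − 2 = 54
p-value = P(T ≥ 3.1384) ≈ 0.001
Since p ≈ 0.001 < α = 0.05, reject H0; the evidence is statistically significant.

3.1384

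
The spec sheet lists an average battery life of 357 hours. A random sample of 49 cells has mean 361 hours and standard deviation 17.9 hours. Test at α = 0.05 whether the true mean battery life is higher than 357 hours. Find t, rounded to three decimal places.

H0: μ = 357; H1: μ > 357 (one-sample t-test, right-tailed).
t = (x̄ − μ₀)/(s/√n) = (361 − 357)/(17.9/√49) = 1.564
df = n − 1 = 48
p-value = P(T ≥ 1.564) ≈ 0.062
Since p ≈ 0.062 > α = 0.05, fail to reject H0; the evidence is not statistically significant.

1.564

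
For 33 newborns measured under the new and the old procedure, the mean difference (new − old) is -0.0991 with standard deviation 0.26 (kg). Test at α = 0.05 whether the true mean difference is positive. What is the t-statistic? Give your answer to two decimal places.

H0: μ_d = 0; H1: μ_d > 0 (paired t-test on the differences, right-tailed).
t = d̄/(s_d/√n) = -0.0991/(0.26/√33) = -2.19
df = n − 1 = 32
p-value = P(T ≥ -2.19) ≈ 0.982
Since p ≈ 0.982 > α = 0.05, fail to reject H0; the data do not provide sufficient evidence against H0.

-2.19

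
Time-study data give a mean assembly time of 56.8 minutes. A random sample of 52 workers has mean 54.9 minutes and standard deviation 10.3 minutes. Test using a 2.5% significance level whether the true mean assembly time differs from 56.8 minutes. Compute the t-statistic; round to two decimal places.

H0: μ = 56.8; H1: μ ≠ 56.8 (one-sample t-test, two-sided).
t = (x̄ − μ₀)/(s/√n) = (54.9 − 56.8)/(10.3/√52) = -1.33
df = n − 1 = 51
Two-sided p-value ≈ 0.189
Since p ≈ 0.189 > α = 0.025, fail to reject H0; the data do not provide sufficient evidence against H0.

-1.33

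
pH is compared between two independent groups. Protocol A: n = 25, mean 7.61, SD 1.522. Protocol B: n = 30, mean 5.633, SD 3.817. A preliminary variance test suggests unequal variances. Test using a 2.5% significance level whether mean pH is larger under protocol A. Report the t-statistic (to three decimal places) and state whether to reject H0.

Let group 1 = protocol A, group 2 = protocol B. H0: μ_1 = μ_2; H1: μ_1 > μ_2 (Welch's two-sample t-test, right-tailed).
t = (x̄_1 − x̄_2)/√(s_1²/n_1 + s_2²/n_2) = (7.61 − 5.633)/√(1.522²/25 + 3.817²/30) = 2.600
Welch–Satterthwaite df ≈ 39.39
p-value = P(T ≥ 2.600) ≈ 0.0065
Since p ≈ 0.0065 < α = 0.025, reject H0; the evidence is statistically significant.

t = 2.600; reject H0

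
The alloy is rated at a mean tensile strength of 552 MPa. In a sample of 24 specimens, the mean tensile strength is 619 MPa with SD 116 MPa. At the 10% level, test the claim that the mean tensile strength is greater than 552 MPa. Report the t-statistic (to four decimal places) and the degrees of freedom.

t = 2.8296, df = 23

H0: μ = 552; H1: μ > 552 (one-sample t-test, right-tailed).
t = (x̄ − μ₀)/(s/√n) = (619 − 552)/(116/√24) = 2.8296
df = n − 1 = 23
p-value = P(T ≥ 2.8296) ≈ 0.0048
Since p ≈ 0.0048 < α = 0.1, reject H0; the evidence is statistically significant.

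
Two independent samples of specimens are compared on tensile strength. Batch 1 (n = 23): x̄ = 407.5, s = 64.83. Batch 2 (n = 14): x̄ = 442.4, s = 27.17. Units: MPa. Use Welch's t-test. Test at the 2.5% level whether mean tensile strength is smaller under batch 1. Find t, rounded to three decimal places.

-2.274

Let group 1 = batch 1, group 2 = batch 2. H0: μ_1 = μ_2; H1: μ_1 < μ_2 (Welch's two-sample t-test, left-tailed).
t = (x̄_1 − x̄_2)/√(s_1²/n_1 + s_2²/n_2) = (407.5 − 442.4)/√(64.83²/23 + 27.17²/14) = -2.274
Welch–Satterthwaite df ≈ 32.02
p-value = P(T ≤ -2.274) ≈ 0.0149
Since p ≈ 0.0149 < α = 0.025, reject H0; the data support H1.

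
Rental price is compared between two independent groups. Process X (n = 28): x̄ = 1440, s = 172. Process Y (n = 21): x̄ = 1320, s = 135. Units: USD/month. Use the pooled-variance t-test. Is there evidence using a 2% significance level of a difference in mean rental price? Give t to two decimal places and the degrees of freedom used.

t = 2.64, df = 47

Let group 1 = process X, group 2 = process Y. H0: μ_1 = μ_2; H1: μ_1 ≠ μ_2 (two-sample pooled-variance t-test, two-sided).
s_p² = [(28−1)·172² + (21−1)·135²]/(28+21−2) = 24750.4
t = (1440 − 1320)/√[24750.4·(1/28 + 1/21)] = 2.64
df = n₁ + n₂ − 2 = 47
Two-sided p-value ≈ 0.0111
Since p ≈ 0.0111 < α = 0.02, reject H0; the evidence is statistically significant.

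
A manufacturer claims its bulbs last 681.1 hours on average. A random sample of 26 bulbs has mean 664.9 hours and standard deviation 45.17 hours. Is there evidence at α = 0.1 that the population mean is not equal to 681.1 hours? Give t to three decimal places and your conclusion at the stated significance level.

H0: μ = 681.1; H1: μ ≠ 681.1 (one-sample t-test, two-sided).
t = (x̄ − μ₀)/(s/√n) = (664.9 − 681.1)/(45.17/√26) = -1.829
df = n − 1 = 25
Two-sided p-value ≈ 0.079
Since p ≈ 0.079 < α = 0.1, reject H0; the data support H1.

t = -1.829; reject H0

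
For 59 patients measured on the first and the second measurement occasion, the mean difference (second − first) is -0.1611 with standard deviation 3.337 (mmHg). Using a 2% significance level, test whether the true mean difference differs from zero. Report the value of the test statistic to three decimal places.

-0.371

H0: μ_d = 0; H1: μ_d ≠ 0 (paired t-test on the differences, two-sided).
t = d̄/(s_d/√n) = -0.1611/(3.337/√59) = -0.371
df = n − 1 = 58
Two-sided p-value ≈ 0.712
Since p ≈ 0.712 > α = 0.02, fail to reject H0; the evidence is not statistically significant.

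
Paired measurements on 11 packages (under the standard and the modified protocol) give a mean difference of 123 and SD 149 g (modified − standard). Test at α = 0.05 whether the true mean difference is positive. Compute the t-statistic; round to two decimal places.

H0: μ_d = 0; H1: μ_d > 0 (paired t-test on the differences, right-tailed).
t = d̄/(s_d/√n) = 123/(149/√11) = 2.74
df = n − 1 = 10
p-value = P(T ≥ 2.74) ≈ 0.010
Since p ≈ 0.010 < α = 0.05, reject H0; the evidence is statistically significant.

2.74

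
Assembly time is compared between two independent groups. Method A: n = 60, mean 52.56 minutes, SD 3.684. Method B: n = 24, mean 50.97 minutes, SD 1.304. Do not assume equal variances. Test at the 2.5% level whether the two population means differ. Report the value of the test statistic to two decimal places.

2.92

Let group 1 = method A, group 2 = method B. H0: μ_1 = μ_2; H1: μ_1 ≠ μ_2 (Welch's two-sample t-test, two-sided).
t = (x̄_1 − x̄_2)/√(s_1²/n_1 + s_2²/n_2) = (52.56 − 50.97)/√(3.684²/60 + 1.304²/24) = 2.92
Welch–Satterthwaite df ≈ 81.29
Two-sided p-value ≈ 0.0046
Since p ≈ 0.0046 < α = 0.025, reject H0; the evidence is statistically significant.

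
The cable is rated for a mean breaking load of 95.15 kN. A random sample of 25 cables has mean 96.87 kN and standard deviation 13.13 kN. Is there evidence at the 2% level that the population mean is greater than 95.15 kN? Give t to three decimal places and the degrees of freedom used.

t = 0.655, df = 24

H0: μ = 95.15; H1: μ > 95.15 (one-sample t-test, right-tailed).
t = (x̄ − μ₀)/(s/√n) = (96.87 − 95.15)/(13.13/√25) = 0.655
df = n − 1 = 24
p-value = P(T ≥ 0.655) ≈ 0.2594
Since p ≈ 0.2594 > α = 0.02, fail to reject H0; the evidence is not statistically significant.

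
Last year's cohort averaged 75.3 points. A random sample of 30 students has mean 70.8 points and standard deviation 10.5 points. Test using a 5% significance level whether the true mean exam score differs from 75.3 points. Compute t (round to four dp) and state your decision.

H0: μ = 75.3; H1: μ ≠ 75.3 (one-sample t-test, two-sided).
t = (x̄ − μ₀)/(s/√n) = (70.8 − 75.3)/(10.5/√30) = -2.3474
df = n − 1 = 29
Two-sided p-value ≈ 0.026
Since p ≈ 0.026 < α = 0.05, reject H0; the evidence is statistically significant.

t = -2.3474; reject H0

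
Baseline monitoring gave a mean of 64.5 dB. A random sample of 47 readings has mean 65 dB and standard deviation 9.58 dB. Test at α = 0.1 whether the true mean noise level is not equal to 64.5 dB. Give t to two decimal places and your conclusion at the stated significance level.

t = 0.36; fail to reject H0

H0: μ = 64.5; H1: μ ≠ 64.5 (one-sample t-test, two-sided).
t = (x̄ − μ₀)/(s/√n) = (65 − 64.5)/(9.58/√47) = 0.36
df = n − 1 = 46
Two-sided p-value ≈ 0.722
Since p ≈ 0.722 > α = 0.1, fail to reject H0; the evidence is not statistically significant.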